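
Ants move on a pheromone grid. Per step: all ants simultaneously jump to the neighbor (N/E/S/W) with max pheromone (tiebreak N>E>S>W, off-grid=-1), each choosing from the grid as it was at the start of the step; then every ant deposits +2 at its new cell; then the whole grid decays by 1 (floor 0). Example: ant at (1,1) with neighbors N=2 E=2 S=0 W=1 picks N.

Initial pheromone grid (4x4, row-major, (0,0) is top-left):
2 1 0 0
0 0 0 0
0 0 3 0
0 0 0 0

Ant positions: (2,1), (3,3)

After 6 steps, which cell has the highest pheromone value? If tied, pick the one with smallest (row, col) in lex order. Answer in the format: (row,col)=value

Answer: (2,2)=9

Derivation:
Step 1: ant0:(2,1)->E->(2,2) | ant1:(3,3)->N->(2,3)
  grid max=4 at (2,2)
Step 2: ant0:(2,2)->E->(2,3) | ant1:(2,3)->W->(2,2)
  grid max=5 at (2,2)
Step 3: ant0:(2,3)->W->(2,2) | ant1:(2,2)->E->(2,3)
  grid max=6 at (2,2)
Step 4: ant0:(2,2)->E->(2,3) | ant1:(2,3)->W->(2,2)
  grid max=7 at (2,2)
Step 5: ant0:(2,3)->W->(2,2) | ant1:(2,2)->E->(2,3)
  grid max=8 at (2,2)
Step 6: ant0:(2,2)->E->(2,3) | ant1:(2,3)->W->(2,2)
  grid max=9 at (2,2)
Final grid:
  0 0 0 0
  0 0 0 0
  0 0 9 6
  0 0 0 0
Max pheromone 9 at (2,2)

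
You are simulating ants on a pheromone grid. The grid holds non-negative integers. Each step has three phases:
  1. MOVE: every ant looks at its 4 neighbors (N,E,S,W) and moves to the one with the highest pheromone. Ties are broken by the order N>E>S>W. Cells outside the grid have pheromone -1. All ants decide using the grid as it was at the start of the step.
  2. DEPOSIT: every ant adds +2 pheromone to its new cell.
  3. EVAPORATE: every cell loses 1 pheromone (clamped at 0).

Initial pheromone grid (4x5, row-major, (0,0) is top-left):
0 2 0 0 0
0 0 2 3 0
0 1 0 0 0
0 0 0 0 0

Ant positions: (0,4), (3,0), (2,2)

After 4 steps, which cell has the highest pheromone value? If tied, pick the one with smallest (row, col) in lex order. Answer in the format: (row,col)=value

Answer: (1,3)=7

Derivation:
Step 1: ant0:(0,4)->S->(1,4) | ant1:(3,0)->N->(2,0) | ant2:(2,2)->N->(1,2)
  grid max=3 at (1,2)
Step 2: ant0:(1,4)->W->(1,3) | ant1:(2,0)->N->(1,0) | ant2:(1,2)->E->(1,3)
  grid max=5 at (1,3)
Step 3: ant0:(1,3)->W->(1,2) | ant1:(1,0)->N->(0,0) | ant2:(1,3)->W->(1,2)
  grid max=5 at (1,2)
Step 4: ant0:(1,2)->E->(1,3) | ant1:(0,0)->E->(0,1) | ant2:(1,2)->E->(1,3)
  grid max=7 at (1,3)
Final grid:
  0 1 0 0 0
  0 0 4 7 0
  0 0 0 0 0
  0 0 0 0 0
Max pheromone 7 at (1,3)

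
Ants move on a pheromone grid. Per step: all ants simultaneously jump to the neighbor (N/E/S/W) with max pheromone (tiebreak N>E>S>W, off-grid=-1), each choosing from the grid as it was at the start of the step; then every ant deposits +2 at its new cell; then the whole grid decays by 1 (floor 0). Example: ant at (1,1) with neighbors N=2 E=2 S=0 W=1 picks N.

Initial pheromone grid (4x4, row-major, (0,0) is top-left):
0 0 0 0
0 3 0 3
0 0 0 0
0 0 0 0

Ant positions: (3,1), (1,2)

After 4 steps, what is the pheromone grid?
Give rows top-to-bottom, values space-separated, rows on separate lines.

After step 1: ants at (2,1),(1,3)
  0 0 0 0
  0 2 0 4
  0 1 0 0
  0 0 0 0
After step 2: ants at (1,1),(0,3)
  0 0 0 1
  0 3 0 3
  0 0 0 0
  0 0 0 0
After step 3: ants at (0,1),(1,3)
  0 1 0 0
  0 2 0 4
  0 0 0 0
  0 0 0 0
After step 4: ants at (1,1),(0,3)
  0 0 0 1
  0 3 0 3
  0 0 0 0
  0 0 0 0

0 0 0 1
0 3 0 3
0 0 0 0
0 0 0 0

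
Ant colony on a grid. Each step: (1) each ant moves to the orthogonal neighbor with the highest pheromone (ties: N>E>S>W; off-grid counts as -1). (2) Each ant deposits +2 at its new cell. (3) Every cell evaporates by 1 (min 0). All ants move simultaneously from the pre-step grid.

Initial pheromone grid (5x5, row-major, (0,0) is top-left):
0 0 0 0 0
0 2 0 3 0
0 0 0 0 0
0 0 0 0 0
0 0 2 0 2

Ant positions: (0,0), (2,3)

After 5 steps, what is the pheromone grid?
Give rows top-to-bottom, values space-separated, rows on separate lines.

After step 1: ants at (0,1),(1,3)
  0 1 0 0 0
  0 1 0 4 0
  0 0 0 0 0
  0 0 0 0 0
  0 0 1 0 1
After step 2: ants at (1,1),(0,3)
  0 0 0 1 0
  0 2 0 3 0
  0 0 0 0 0
  0 0 0 0 0
  0 0 0 0 0
After step 3: ants at (0,1),(1,3)
  0 1 0 0 0
  0 1 0 4 0
  0 0 0 0 0
  0 0 0 0 0
  0 0 0 0 0
After step 4: ants at (1,1),(0,3)
  0 0 0 1 0
  0 2 0 3 0
  0 0 0 0 0
  0 0 0 0 0
  0 0 0 0 0
After step 5: ants at (0,1),(1,3)
  0 1 0 0 0
  0 1 0 4 0
  0 0 0 0 0
  0 0 0 0 0
  0 0 0 0 0

0 1 0 0 0
0 1 0 4 0
0 0 0 0 0
0 0 0 0 0
0 0 0 0 0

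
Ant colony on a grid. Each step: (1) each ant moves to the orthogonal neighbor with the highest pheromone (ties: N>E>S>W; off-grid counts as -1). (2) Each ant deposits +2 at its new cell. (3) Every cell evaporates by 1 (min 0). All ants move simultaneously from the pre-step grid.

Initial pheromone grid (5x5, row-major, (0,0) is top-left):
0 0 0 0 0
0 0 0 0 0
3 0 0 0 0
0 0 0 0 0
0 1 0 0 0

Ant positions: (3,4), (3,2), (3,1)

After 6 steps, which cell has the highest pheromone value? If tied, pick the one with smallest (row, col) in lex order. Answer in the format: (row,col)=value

Step 1: ant0:(3,4)->N->(2,4) | ant1:(3,2)->N->(2,2) | ant2:(3,1)->S->(4,1)
  grid max=2 at (2,0)
Step 2: ant0:(2,4)->N->(1,4) | ant1:(2,2)->N->(1,2) | ant2:(4,1)->N->(3,1)
  grid max=1 at (1,2)
Step 3: ant0:(1,4)->N->(0,4) | ant1:(1,2)->N->(0,2) | ant2:(3,1)->S->(4,1)
  grid max=2 at (4,1)
Step 4: ant0:(0,4)->S->(1,4) | ant1:(0,2)->E->(0,3) | ant2:(4,1)->N->(3,1)
  grid max=1 at (0,3)
Step 5: ant0:(1,4)->N->(0,4) | ant1:(0,3)->E->(0,4) | ant2:(3,1)->S->(4,1)
  grid max=3 at (0,4)
Step 6: ant0:(0,4)->S->(1,4) | ant1:(0,4)->S->(1,4) | ant2:(4,1)->N->(3,1)
  grid max=3 at (1,4)
Final grid:
  0 0 0 0 2
  0 0 0 0 3
  0 0 0 0 0
  0 1 0 0 0
  0 1 0 0 0
Max pheromone 3 at (1,4)

Answer: (1,4)=3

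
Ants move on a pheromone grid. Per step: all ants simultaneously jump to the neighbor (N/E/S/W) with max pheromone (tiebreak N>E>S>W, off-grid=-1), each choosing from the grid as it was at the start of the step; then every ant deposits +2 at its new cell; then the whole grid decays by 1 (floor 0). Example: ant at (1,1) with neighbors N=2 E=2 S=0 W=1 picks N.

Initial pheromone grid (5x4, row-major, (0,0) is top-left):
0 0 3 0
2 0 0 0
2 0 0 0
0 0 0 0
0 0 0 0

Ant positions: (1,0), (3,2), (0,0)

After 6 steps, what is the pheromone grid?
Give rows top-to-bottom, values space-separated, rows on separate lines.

After step 1: ants at (2,0),(2,2),(1,0)
  0 0 2 0
  3 0 0 0
  3 0 1 0
  0 0 0 0
  0 0 0 0
After step 2: ants at (1,0),(1,2),(2,0)
  0 0 1 0
  4 0 1 0
  4 0 0 0
  0 0 0 0
  0 0 0 0
After step 3: ants at (2,0),(0,2),(1,0)
  0 0 2 0
  5 0 0 0
  5 0 0 0
  0 0 0 0
  0 0 0 0
After step 4: ants at (1,0),(0,3),(2,0)
  0 0 1 1
  6 0 0 0
  6 0 0 0
  0 0 0 0
  0 0 0 0
After step 5: ants at (2,0),(0,2),(1,0)
  0 0 2 0
  7 0 0 0
  7 0 0 0
  0 0 0 0
  0 0 0 0
After step 6: ants at (1,0),(0,3),(2,0)
  0 0 1 1
  8 0 0 0
  8 0 0 0
  0 0 0 0
  0 0 0 0

0 0 1 1
8 0 0 0
8 0 0 0
0 0 0 0
0 0 0 0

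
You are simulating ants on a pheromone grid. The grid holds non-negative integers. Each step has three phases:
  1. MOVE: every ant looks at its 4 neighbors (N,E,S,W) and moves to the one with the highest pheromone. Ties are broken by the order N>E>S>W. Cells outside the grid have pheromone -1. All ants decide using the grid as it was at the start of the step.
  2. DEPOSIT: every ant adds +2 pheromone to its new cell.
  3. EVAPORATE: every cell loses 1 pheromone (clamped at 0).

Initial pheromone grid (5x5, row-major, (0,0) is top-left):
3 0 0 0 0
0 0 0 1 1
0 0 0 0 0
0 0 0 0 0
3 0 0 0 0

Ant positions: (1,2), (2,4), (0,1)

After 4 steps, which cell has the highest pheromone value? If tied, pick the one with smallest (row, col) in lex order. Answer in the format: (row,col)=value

Step 1: ant0:(1,2)->E->(1,3) | ant1:(2,4)->N->(1,4) | ant2:(0,1)->W->(0,0)
  grid max=4 at (0,0)
Step 2: ant0:(1,3)->E->(1,4) | ant1:(1,4)->W->(1,3) | ant2:(0,0)->E->(0,1)
  grid max=3 at (0,0)
Step 3: ant0:(1,4)->W->(1,3) | ant1:(1,3)->E->(1,4) | ant2:(0,1)->W->(0,0)
  grid max=4 at (0,0)
Step 4: ant0:(1,3)->E->(1,4) | ant1:(1,4)->W->(1,3) | ant2:(0,0)->E->(0,1)
  grid max=5 at (1,3)
Final grid:
  3 1 0 0 0
  0 0 0 5 5
  0 0 0 0 0
  0 0 0 0 0
  0 0 0 0 0
Max pheromone 5 at (1,3)

Answer: (1,3)=5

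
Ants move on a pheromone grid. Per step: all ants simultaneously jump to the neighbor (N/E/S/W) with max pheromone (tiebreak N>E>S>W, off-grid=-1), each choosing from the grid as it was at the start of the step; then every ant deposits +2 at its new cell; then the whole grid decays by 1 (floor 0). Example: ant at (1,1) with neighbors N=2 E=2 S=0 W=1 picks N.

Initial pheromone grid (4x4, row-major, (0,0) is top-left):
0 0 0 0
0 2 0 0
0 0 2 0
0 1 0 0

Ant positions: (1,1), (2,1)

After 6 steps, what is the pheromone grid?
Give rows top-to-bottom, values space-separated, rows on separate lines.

After step 1: ants at (0,1),(1,1)
  0 1 0 0
  0 3 0 0
  0 0 1 0
  0 0 0 0
After step 2: ants at (1,1),(0,1)
  0 2 0 0
  0 4 0 0
  0 0 0 0
  0 0 0 0
After step 3: ants at (0,1),(1,1)
  0 3 0 0
  0 5 0 0
  0 0 0 0
  0 0 0 0
After step 4: ants at (1,1),(0,1)
  0 4 0 0
  0 6 0 0
  0 0 0 0
  0 0 0 0
After step 5: ants at (0,1),(1,1)
  0 5 0 0
  0 7 0 0
  0 0 0 0
  0 0 0 0
After step 6: ants at (1,1),(0,1)
  0 6 0 0
  0 8 0 0
  0 0 0 0
  0 0 0 0

0 6 0 0
0 8 0 0
0 0 0 0
0 0 0 0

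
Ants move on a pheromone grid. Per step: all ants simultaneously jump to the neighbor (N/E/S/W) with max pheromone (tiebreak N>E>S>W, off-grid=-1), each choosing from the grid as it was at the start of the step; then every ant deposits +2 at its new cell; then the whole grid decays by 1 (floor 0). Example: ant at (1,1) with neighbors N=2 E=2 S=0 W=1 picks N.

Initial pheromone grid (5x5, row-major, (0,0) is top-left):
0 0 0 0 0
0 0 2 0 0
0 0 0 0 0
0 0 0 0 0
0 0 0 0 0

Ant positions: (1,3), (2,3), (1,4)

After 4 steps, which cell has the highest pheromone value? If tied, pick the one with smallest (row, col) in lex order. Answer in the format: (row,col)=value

Answer: (1,2)=8

Derivation:
Step 1: ant0:(1,3)->W->(1,2) | ant1:(2,3)->N->(1,3) | ant2:(1,4)->N->(0,4)
  grid max=3 at (1,2)
Step 2: ant0:(1,2)->E->(1,3) | ant1:(1,3)->W->(1,2) | ant2:(0,4)->S->(1,4)
  grid max=4 at (1,2)
Step 3: ant0:(1,3)->W->(1,2) | ant1:(1,2)->E->(1,3) | ant2:(1,4)->W->(1,3)
  grid max=5 at (1,2)
Step 4: ant0:(1,2)->E->(1,3) | ant1:(1,3)->W->(1,2) | ant2:(1,3)->W->(1,2)
  grid max=8 at (1,2)
Final grid:
  0 0 0 0 0
  0 0 8 6 0
  0 0 0 0 0
  0 0 0 0 0
  0 0 0 0 0
Max pheromone 8 at (1,2)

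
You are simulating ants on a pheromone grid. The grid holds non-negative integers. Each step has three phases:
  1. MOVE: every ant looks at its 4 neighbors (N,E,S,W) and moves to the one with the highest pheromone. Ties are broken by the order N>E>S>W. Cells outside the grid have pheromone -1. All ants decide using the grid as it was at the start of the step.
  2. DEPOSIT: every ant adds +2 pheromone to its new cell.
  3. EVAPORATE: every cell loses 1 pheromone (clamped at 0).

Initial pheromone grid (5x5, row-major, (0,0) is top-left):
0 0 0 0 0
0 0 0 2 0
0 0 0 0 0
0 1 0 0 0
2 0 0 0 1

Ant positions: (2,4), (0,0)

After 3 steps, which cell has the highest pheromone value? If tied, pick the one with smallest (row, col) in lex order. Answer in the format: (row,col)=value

Answer: (0,3)=3

Derivation:
Step 1: ant0:(2,4)->N->(1,4) | ant1:(0,0)->E->(0,1)
  grid max=1 at (0,1)
Step 2: ant0:(1,4)->W->(1,3) | ant1:(0,1)->E->(0,2)
  grid max=2 at (1,3)
Step 3: ant0:(1,3)->N->(0,3) | ant1:(0,2)->E->(0,3)
  grid max=3 at (0,3)
Final grid:
  0 0 0 3 0
  0 0 0 1 0
  0 0 0 0 0
  0 0 0 0 0
  0 0 0 0 0
Max pheromone 3 at (0,3)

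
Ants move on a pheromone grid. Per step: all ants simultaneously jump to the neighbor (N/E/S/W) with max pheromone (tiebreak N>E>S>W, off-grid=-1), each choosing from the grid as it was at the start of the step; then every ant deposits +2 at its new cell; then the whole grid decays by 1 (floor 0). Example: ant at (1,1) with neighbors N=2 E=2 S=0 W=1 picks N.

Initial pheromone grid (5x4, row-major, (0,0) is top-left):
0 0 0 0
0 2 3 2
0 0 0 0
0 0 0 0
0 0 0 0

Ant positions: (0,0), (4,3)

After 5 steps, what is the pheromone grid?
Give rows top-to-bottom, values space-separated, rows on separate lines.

After step 1: ants at (0,1),(3,3)
  0 1 0 0
  0 1 2 1
  0 0 0 0
  0 0 0 1
  0 0 0 0
After step 2: ants at (1,1),(2,3)
  0 0 0 0
  0 2 1 0
  0 0 0 1
  0 0 0 0
  0 0 0 0
After step 3: ants at (1,2),(1,3)
  0 0 0 0
  0 1 2 1
  0 0 0 0
  0 0 0 0
  0 0 0 0
After step 4: ants at (1,3),(1,2)
  0 0 0 0
  0 0 3 2
  0 0 0 0
  0 0 0 0
  0 0 0 0
After step 5: ants at (1,2),(1,3)
  0 0 0 0
  0 0 4 3
  0 0 0 0
  0 0 0 0
  0 0 0 0

0 0 0 0
0 0 4 3
0 0 0 0
0 0 0 0
0 0 0 0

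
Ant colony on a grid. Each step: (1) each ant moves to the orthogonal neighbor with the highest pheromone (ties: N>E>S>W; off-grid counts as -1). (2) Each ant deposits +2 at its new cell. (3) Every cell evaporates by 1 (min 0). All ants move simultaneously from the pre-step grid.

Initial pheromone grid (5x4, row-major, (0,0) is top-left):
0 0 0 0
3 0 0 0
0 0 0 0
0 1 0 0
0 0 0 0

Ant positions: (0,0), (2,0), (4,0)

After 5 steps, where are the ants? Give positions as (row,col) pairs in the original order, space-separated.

Step 1: ant0:(0,0)->S->(1,0) | ant1:(2,0)->N->(1,0) | ant2:(4,0)->N->(3,0)
  grid max=6 at (1,0)
Step 2: ant0:(1,0)->N->(0,0) | ant1:(1,0)->N->(0,0) | ant2:(3,0)->N->(2,0)
  grid max=5 at (1,0)
Step 3: ant0:(0,0)->S->(1,0) | ant1:(0,0)->S->(1,0) | ant2:(2,0)->N->(1,0)
  grid max=10 at (1,0)
Step 4: ant0:(1,0)->N->(0,0) | ant1:(1,0)->N->(0,0) | ant2:(1,0)->N->(0,0)
  grid max=9 at (1,0)
Step 5: ant0:(0,0)->S->(1,0) | ant1:(0,0)->S->(1,0) | ant2:(0,0)->S->(1,0)
  grid max=14 at (1,0)

(1,0) (1,0) (1,0)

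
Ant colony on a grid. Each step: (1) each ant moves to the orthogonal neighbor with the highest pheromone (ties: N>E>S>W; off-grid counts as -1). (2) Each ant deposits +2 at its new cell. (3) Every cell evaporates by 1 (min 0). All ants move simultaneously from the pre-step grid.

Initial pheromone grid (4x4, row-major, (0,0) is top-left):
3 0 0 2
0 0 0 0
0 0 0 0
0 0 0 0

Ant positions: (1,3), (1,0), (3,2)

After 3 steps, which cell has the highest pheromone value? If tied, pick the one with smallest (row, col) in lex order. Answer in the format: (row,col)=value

Answer: (0,0)=4

Derivation:
Step 1: ant0:(1,3)->N->(0,3) | ant1:(1,0)->N->(0,0) | ant2:(3,2)->N->(2,2)
  grid max=4 at (0,0)
Step 2: ant0:(0,3)->S->(1,3) | ant1:(0,0)->E->(0,1) | ant2:(2,2)->N->(1,2)
  grid max=3 at (0,0)
Step 3: ant0:(1,3)->N->(0,3) | ant1:(0,1)->W->(0,0) | ant2:(1,2)->E->(1,3)
  grid max=4 at (0,0)
Final grid:
  4 0 0 3
  0 0 0 2
  0 0 0 0
  0 0 0 0
Max pheromone 4 at (0,0)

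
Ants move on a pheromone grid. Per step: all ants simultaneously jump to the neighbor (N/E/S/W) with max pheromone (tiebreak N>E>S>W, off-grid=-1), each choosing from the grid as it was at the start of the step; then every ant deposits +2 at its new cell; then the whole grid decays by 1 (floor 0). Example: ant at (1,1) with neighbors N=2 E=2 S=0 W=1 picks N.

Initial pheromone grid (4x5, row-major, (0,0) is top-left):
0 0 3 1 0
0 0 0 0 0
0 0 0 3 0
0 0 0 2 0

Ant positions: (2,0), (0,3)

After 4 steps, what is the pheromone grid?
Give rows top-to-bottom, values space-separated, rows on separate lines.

After step 1: ants at (1,0),(0,2)
  0 0 4 0 0
  1 0 0 0 0
  0 0 0 2 0
  0 0 0 1 0
After step 2: ants at (0,0),(0,3)
  1 0 3 1 0
  0 0 0 0 0
  0 0 0 1 0
  0 0 0 0 0
After step 3: ants at (0,1),(0,2)
  0 1 4 0 0
  0 0 0 0 0
  0 0 0 0 0
  0 0 0 0 0
After step 4: ants at (0,2),(0,1)
  0 2 5 0 0
  0 0 0 0 0
  0 0 0 0 0
  0 0 0 0 0

0 2 5 0 0
0 0 0 0 0
0 0 0 0 0
0 0 0 0 0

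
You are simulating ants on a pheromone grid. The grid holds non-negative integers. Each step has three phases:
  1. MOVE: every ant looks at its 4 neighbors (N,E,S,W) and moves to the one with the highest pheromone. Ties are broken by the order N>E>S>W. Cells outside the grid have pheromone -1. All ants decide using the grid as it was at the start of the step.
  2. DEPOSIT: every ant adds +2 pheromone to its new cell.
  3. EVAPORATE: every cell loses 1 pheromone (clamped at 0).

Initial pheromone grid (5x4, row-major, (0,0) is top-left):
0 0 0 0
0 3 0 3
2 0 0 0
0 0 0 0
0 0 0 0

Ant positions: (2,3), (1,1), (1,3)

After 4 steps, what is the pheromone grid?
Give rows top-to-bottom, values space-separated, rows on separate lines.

After step 1: ants at (1,3),(0,1),(0,3)
  0 1 0 1
  0 2 0 4
  1 0 0 0
  0 0 0 0
  0 0 0 0
After step 2: ants at (0,3),(1,1),(1,3)
  0 0 0 2
  0 3 0 5
  0 0 0 0
  0 0 0 0
  0 0 0 0
After step 3: ants at (1,3),(0,1),(0,3)
  0 1 0 3
  0 2 0 6
  0 0 0 0
  0 0 0 0
  0 0 0 0
After step 4: ants at (0,3),(1,1),(1,3)
  0 0 0 4
  0 3 0 7
  0 0 0 0
  0 0 0 0
  0 0 0 0

0 0 0 4
0 3 0 7
0 0 0 0
0 0 0 0
0 0 0 0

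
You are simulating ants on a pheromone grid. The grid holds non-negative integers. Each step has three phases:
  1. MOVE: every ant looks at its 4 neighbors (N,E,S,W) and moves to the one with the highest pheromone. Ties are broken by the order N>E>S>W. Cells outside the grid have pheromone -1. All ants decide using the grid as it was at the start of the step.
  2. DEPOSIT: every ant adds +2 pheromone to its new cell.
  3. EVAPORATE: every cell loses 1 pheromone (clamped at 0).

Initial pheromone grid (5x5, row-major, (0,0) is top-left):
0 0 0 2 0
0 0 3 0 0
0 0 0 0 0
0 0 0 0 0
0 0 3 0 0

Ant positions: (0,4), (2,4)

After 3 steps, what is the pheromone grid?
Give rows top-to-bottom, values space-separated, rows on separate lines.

After step 1: ants at (0,3),(1,4)
  0 0 0 3 0
  0 0 2 0 1
  0 0 0 0 0
  0 0 0 0 0
  0 0 2 0 0
After step 2: ants at (0,4),(0,4)
  0 0 0 2 3
  0 0 1 0 0
  0 0 0 0 0
  0 0 0 0 0
  0 0 1 0 0
After step 3: ants at (0,3),(0,3)
  0 0 0 5 2
  0 0 0 0 0
  0 0 0 0 0
  0 0 0 0 0
  0 0 0 0 0

0 0 0 5 2
0 0 0 0 0
0 0 0 0 0
0 0 0 0 0
0 0 0 0 0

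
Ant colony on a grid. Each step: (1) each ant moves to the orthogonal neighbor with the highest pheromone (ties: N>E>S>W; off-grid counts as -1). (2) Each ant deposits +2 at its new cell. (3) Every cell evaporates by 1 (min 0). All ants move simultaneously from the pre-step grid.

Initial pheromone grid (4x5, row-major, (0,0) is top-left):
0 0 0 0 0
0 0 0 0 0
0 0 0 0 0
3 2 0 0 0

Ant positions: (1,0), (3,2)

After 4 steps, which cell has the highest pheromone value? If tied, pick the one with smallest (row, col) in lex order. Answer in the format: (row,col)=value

Step 1: ant0:(1,0)->N->(0,0) | ant1:(3,2)->W->(3,1)
  grid max=3 at (3,1)
Step 2: ant0:(0,0)->E->(0,1) | ant1:(3,1)->W->(3,0)
  grid max=3 at (3,0)
Step 3: ant0:(0,1)->E->(0,2) | ant1:(3,0)->E->(3,1)
  grid max=3 at (3,1)
Step 4: ant0:(0,2)->E->(0,3) | ant1:(3,1)->W->(3,0)
  grid max=3 at (3,0)
Final grid:
  0 0 0 1 0
  0 0 0 0 0
  0 0 0 0 0
  3 2 0 0 0
Max pheromone 3 at (3,0)

Answer: (3,0)=3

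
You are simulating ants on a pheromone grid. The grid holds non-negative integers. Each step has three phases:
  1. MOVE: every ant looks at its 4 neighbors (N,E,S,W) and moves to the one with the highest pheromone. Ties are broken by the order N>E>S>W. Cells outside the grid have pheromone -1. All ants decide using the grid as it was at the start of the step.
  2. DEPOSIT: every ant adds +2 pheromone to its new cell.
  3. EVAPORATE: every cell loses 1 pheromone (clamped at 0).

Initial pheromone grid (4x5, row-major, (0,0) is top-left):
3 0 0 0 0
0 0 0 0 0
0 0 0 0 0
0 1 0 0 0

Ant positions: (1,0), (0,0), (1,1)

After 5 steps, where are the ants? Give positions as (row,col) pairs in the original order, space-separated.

Step 1: ant0:(1,0)->N->(0,0) | ant1:(0,0)->E->(0,1) | ant2:(1,1)->N->(0,1)
  grid max=4 at (0,0)
Step 2: ant0:(0,0)->E->(0,1) | ant1:(0,1)->W->(0,0) | ant2:(0,1)->W->(0,0)
  grid max=7 at (0,0)
Step 3: ant0:(0,1)->W->(0,0) | ant1:(0,0)->E->(0,1) | ant2:(0,0)->E->(0,1)
  grid max=8 at (0,0)
Step 4: ant0:(0,0)->E->(0,1) | ant1:(0,1)->W->(0,0) | ant2:(0,1)->W->(0,0)
  grid max=11 at (0,0)
Step 5: ant0:(0,1)->W->(0,0) | ant1:(0,0)->E->(0,1) | ant2:(0,0)->E->(0,1)
  grid max=12 at (0,0)

(0,0) (0,1) (0,1)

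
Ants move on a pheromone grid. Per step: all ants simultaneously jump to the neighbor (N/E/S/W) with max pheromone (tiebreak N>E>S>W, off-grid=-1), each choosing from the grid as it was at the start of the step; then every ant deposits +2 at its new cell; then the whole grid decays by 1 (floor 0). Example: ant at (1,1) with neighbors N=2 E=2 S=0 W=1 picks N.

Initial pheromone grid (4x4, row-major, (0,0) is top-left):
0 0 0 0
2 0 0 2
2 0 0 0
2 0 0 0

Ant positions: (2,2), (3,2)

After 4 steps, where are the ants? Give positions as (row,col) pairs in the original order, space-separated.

Step 1: ant0:(2,2)->N->(1,2) | ant1:(3,2)->N->(2,2)
  grid max=1 at (1,0)
Step 2: ant0:(1,2)->E->(1,3) | ant1:(2,2)->N->(1,2)
  grid max=2 at (1,2)
Step 3: ant0:(1,3)->W->(1,2) | ant1:(1,2)->E->(1,3)
  grid max=3 at (1,2)
Step 4: ant0:(1,2)->E->(1,3) | ant1:(1,3)->W->(1,2)
  grid max=4 at (1,2)

(1,3) (1,2)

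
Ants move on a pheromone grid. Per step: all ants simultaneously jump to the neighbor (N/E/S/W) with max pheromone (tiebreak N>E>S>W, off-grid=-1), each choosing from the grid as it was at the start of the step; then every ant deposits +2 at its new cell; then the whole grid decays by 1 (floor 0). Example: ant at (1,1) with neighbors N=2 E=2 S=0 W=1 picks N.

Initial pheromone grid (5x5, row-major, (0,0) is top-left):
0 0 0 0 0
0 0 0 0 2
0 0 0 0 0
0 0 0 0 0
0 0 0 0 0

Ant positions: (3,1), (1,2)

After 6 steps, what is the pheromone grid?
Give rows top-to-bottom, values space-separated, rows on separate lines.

After step 1: ants at (2,1),(0,2)
  0 0 1 0 0
  0 0 0 0 1
  0 1 0 0 0
  0 0 0 0 0
  0 0 0 0 0
After step 2: ants at (1,1),(0,3)
  0 0 0 1 0
  0 1 0 0 0
  0 0 0 0 0
  0 0 0 0 0
  0 0 0 0 0
After step 3: ants at (0,1),(0,4)
  0 1 0 0 1
  0 0 0 0 0
  0 0 0 0 0
  0 0 0 0 0
  0 0 0 0 0
After step 4: ants at (0,2),(1,4)
  0 0 1 0 0
  0 0 0 0 1
  0 0 0 0 0
  0 0 0 0 0
  0 0 0 0 0
After step 5: ants at (0,3),(0,4)
  0 0 0 1 1
  0 0 0 0 0
  0 0 0 0 0
  0 0 0 0 0
  0 0 0 0 0
After step 6: ants at (0,4),(0,3)
  0 0 0 2 2
  0 0 0 0 0
  0 0 0 0 0
  0 0 0 0 0
  0 0 0 0 0

0 0 0 2 2
0 0 0 0 0
0 0 0 0 0
0 0 0 0 0
0 0 0 0 0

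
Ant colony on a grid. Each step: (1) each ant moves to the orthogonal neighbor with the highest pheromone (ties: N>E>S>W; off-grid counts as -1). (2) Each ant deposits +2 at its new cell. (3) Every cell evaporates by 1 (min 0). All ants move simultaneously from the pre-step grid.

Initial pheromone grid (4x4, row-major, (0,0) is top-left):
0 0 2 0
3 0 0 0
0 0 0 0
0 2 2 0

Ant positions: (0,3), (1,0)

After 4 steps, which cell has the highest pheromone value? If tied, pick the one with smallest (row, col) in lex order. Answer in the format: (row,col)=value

Answer: (1,0)=3

Derivation:
Step 1: ant0:(0,3)->W->(0,2) | ant1:(1,0)->N->(0,0)
  grid max=3 at (0,2)
Step 2: ant0:(0,2)->E->(0,3) | ant1:(0,0)->S->(1,0)
  grid max=3 at (1,0)
Step 3: ant0:(0,3)->W->(0,2) | ant1:(1,0)->N->(0,0)
  grid max=3 at (0,2)
Step 4: ant0:(0,2)->E->(0,3) | ant1:(0,0)->S->(1,0)
  grid max=3 at (1,0)
Final grid:
  0 0 2 1
  3 0 0 0
  0 0 0 0
  0 0 0 0
Max pheromone 3 at (1,0)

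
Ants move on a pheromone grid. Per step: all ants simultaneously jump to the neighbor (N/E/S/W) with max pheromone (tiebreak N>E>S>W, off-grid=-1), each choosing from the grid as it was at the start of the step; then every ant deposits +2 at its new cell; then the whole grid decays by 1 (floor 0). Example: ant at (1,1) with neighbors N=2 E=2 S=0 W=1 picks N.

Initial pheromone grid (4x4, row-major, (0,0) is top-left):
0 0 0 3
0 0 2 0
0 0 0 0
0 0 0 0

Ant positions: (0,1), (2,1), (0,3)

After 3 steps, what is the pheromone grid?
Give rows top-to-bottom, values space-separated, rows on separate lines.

After step 1: ants at (0,2),(1,1),(1,3)
  0 0 1 2
  0 1 1 1
  0 0 0 0
  0 0 0 0
After step 2: ants at (0,3),(1,2),(0,3)
  0 0 0 5
  0 0 2 0
  0 0 0 0
  0 0 0 0
After step 3: ants at (1,3),(0,2),(1,3)
  0 0 1 4
  0 0 1 3
  0 0 0 0
  0 0 0 0

0 0 1 4
0 0 1 3
0 0 0 0
0 0 0 0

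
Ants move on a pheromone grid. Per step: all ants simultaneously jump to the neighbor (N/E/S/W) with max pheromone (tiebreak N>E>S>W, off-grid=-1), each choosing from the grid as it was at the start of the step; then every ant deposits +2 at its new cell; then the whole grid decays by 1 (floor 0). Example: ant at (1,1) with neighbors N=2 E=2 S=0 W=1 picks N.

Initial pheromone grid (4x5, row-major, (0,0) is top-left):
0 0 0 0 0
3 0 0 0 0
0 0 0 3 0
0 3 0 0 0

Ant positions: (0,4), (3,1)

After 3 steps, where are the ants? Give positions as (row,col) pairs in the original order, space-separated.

Step 1: ant0:(0,4)->S->(1,4) | ant1:(3,1)->N->(2,1)
  grid max=2 at (1,0)
Step 2: ant0:(1,4)->N->(0,4) | ant1:(2,1)->S->(3,1)
  grid max=3 at (3,1)
Step 3: ant0:(0,4)->S->(1,4) | ant1:(3,1)->N->(2,1)
  grid max=2 at (3,1)

(1,4) (2,1)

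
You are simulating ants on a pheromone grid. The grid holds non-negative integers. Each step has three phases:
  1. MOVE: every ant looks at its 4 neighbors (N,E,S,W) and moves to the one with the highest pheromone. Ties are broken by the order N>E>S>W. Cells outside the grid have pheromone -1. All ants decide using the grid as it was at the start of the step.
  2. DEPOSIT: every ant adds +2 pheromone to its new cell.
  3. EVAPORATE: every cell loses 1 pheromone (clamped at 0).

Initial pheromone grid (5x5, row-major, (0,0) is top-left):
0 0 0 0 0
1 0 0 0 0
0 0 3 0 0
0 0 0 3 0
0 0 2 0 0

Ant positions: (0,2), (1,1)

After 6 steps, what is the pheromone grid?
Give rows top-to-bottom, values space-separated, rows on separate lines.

After step 1: ants at (0,3),(1,0)
  0 0 0 1 0
  2 0 0 0 0
  0 0 2 0 0
  0 0 0 2 0
  0 0 1 0 0
After step 2: ants at (0,4),(0,0)
  1 0 0 0 1
  1 0 0 0 0
  0 0 1 0 0
  0 0 0 1 0
  0 0 0 0 0
After step 3: ants at (1,4),(1,0)
  0 0 0 0 0
  2 0 0 0 1
  0 0 0 0 0
  0 0 0 0 0
  0 0 0 0 0
After step 4: ants at (0,4),(0,0)
  1 0 0 0 1
  1 0 0 0 0
  0 0 0 0 0
  0 0 0 0 0
  0 0 0 0 0
After step 5: ants at (1,4),(1,0)
  0 0 0 0 0
  2 0 0 0 1
  0 0 0 0 0
  0 0 0 0 0
  0 0 0 0 0
After step 6: ants at (0,4),(0,0)
  1 0 0 0 1
  1 0 0 0 0
  0 0 0 0 0
  0 0 0 0 0
  0 0 0 0 0

1 0 0 0 1
1 0 0 0 0
0 0 0 0 0
0 0 0 0 0
0 0 0 0 0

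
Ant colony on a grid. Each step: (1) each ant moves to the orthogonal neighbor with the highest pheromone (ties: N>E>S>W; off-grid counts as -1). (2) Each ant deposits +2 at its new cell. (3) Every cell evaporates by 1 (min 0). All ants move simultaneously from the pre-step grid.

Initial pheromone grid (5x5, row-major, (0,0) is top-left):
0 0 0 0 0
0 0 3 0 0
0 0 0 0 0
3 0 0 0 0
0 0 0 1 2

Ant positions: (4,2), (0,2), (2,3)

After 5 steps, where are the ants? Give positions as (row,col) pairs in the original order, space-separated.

Step 1: ant0:(4,2)->E->(4,3) | ant1:(0,2)->S->(1,2) | ant2:(2,3)->N->(1,3)
  grid max=4 at (1,2)
Step 2: ant0:(4,3)->E->(4,4) | ant1:(1,2)->E->(1,3) | ant2:(1,3)->W->(1,2)
  grid max=5 at (1,2)
Step 3: ant0:(4,4)->W->(4,3) | ant1:(1,3)->W->(1,2) | ant2:(1,2)->E->(1,3)
  grid max=6 at (1,2)
Step 4: ant0:(4,3)->E->(4,4) | ant1:(1,2)->E->(1,3) | ant2:(1,3)->W->(1,2)
  grid max=7 at (1,2)
Step 5: ant0:(4,4)->W->(4,3) | ant1:(1,3)->W->(1,2) | ant2:(1,2)->E->(1,3)
  grid max=8 at (1,2)

(4,3) (1,2) (1,3)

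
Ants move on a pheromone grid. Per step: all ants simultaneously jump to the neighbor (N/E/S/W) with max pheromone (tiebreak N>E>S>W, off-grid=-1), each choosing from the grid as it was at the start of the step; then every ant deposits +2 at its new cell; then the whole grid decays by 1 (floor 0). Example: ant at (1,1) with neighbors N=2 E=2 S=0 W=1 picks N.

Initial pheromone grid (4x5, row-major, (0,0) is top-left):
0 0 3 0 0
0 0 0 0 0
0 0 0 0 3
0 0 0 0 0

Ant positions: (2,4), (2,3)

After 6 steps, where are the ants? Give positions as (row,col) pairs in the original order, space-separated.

Step 1: ant0:(2,4)->N->(1,4) | ant1:(2,3)->E->(2,4)
  grid max=4 at (2,4)
Step 2: ant0:(1,4)->S->(2,4) | ant1:(2,4)->N->(1,4)
  grid max=5 at (2,4)
Step 3: ant0:(2,4)->N->(1,4) | ant1:(1,4)->S->(2,4)
  grid max=6 at (2,4)
Step 4: ant0:(1,4)->S->(2,4) | ant1:(2,4)->N->(1,4)
  grid max=7 at (2,4)
Step 5: ant0:(2,4)->N->(1,4) | ant1:(1,4)->S->(2,4)
  grid max=8 at (2,4)
Step 6: ant0:(1,4)->S->(2,4) | ant1:(2,4)->N->(1,4)
  grid max=9 at (2,4)

(2,4) (1,4)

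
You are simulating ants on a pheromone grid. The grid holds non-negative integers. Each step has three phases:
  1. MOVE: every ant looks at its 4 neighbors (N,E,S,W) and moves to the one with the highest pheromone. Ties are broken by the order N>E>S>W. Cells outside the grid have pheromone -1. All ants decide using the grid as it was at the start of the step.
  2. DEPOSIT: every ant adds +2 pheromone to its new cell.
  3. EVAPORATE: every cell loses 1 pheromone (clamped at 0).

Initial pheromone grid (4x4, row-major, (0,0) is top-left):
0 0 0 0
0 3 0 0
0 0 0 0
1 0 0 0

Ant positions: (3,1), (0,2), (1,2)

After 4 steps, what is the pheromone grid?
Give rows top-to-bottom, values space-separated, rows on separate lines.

After step 1: ants at (3,0),(0,3),(1,1)
  0 0 0 1
  0 4 0 0
  0 0 0 0
  2 0 0 0
After step 2: ants at (2,0),(1,3),(0,1)
  0 1 0 0
  0 3 0 1
  1 0 0 0
  1 0 0 0
After step 3: ants at (3,0),(0,3),(1,1)
  0 0 0 1
  0 4 0 0
  0 0 0 0
  2 0 0 0
After step 4: ants at (2,0),(1,3),(0,1)
  0 1 0 0
  0 3 0 1
  1 0 0 0
  1 0 0 0

0 1 0 0
0 3 0 1
1 0 0 0
1 0 0 0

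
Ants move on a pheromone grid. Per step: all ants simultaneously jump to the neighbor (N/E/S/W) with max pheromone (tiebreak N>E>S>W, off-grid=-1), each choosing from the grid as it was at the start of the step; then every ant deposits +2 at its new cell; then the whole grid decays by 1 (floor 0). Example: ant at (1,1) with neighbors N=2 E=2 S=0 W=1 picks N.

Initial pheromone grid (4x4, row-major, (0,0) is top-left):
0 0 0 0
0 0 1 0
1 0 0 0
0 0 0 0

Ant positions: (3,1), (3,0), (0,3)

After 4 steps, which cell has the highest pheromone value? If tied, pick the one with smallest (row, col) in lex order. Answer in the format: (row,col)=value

Answer: (2,0)=5

Derivation:
Step 1: ant0:(3,1)->N->(2,1) | ant1:(3,0)->N->(2,0) | ant2:(0,3)->S->(1,3)
  grid max=2 at (2,0)
Step 2: ant0:(2,1)->W->(2,0) | ant1:(2,0)->E->(2,1) | ant2:(1,3)->N->(0,3)
  grid max=3 at (2,0)
Step 3: ant0:(2,0)->E->(2,1) | ant1:(2,1)->W->(2,0) | ant2:(0,3)->S->(1,3)
  grid max=4 at (2,0)
Step 4: ant0:(2,1)->W->(2,0) | ant1:(2,0)->E->(2,1) | ant2:(1,3)->N->(0,3)
  grid max=5 at (2,0)
Final grid:
  0 0 0 1
  0 0 0 0
  5 4 0 0
  0 0 0 0
Max pheromone 5 at (2,0)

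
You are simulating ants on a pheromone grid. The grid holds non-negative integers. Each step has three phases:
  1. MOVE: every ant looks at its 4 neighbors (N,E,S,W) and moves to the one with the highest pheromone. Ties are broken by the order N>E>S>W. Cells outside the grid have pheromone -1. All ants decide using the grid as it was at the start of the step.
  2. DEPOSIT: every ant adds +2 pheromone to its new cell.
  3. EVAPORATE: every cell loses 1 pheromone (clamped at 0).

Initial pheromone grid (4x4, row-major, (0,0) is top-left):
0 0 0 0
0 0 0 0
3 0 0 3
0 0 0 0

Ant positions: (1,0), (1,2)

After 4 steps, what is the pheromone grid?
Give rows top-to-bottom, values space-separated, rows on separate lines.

After step 1: ants at (2,0),(0,2)
  0 0 1 0
  0 0 0 0
  4 0 0 2
  0 0 0 0
After step 2: ants at (1,0),(0,3)
  0 0 0 1
  1 0 0 0
  3 0 0 1
  0 0 0 0
After step 3: ants at (2,0),(1,3)
  0 0 0 0
  0 0 0 1
  4 0 0 0
  0 0 0 0
After step 4: ants at (1,0),(0,3)
  0 0 0 1
  1 0 0 0
  3 0 0 0
  0 0 0 0

0 0 0 1
1 0 0 0
3 0 0 0
0 0 0 0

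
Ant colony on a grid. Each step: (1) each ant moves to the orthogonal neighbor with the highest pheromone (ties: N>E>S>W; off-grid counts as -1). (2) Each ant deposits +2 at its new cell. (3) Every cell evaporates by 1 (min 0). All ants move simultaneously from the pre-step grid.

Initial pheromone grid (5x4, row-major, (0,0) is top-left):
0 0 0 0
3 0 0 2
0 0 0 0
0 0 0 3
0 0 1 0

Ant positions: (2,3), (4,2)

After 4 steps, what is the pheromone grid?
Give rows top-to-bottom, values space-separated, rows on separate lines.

After step 1: ants at (3,3),(3,2)
  0 0 0 0
  2 0 0 1
  0 0 0 0
  0 0 1 4
  0 0 0 0
After step 2: ants at (3,2),(3,3)
  0 0 0 0
  1 0 0 0
  0 0 0 0
  0 0 2 5
  0 0 0 0
After step 3: ants at (3,3),(3,2)
  0 0 0 0
  0 0 0 0
  0 0 0 0
  0 0 3 6
  0 0 0 0
After step 4: ants at (3,2),(3,3)
  0 0 0 0
  0 0 0 0
  0 0 0 0
  0 0 4 7
  0 0 0 0

0 0 0 0
0 0 0 0
0 0 0 0
0 0 4 7
0 0 0 0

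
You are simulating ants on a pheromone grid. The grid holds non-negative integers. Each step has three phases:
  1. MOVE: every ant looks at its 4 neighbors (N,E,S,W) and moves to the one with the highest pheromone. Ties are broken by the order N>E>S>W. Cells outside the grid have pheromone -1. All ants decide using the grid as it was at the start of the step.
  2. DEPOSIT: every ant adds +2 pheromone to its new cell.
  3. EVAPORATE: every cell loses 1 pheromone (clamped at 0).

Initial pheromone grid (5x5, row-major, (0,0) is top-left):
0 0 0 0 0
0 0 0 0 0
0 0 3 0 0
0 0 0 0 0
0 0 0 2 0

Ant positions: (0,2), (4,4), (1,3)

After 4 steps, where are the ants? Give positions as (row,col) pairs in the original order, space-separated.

Step 1: ant0:(0,2)->E->(0,3) | ant1:(4,4)->W->(4,3) | ant2:(1,3)->N->(0,3)
  grid max=3 at (0,3)
Step 2: ant0:(0,3)->E->(0,4) | ant1:(4,3)->N->(3,3) | ant2:(0,3)->E->(0,4)
  grid max=3 at (0,4)
Step 3: ant0:(0,4)->W->(0,3) | ant1:(3,3)->S->(4,3) | ant2:(0,4)->W->(0,3)
  grid max=5 at (0,3)
Step 4: ant0:(0,3)->E->(0,4) | ant1:(4,3)->N->(3,3) | ant2:(0,3)->E->(0,4)
  grid max=5 at (0,4)

(0,4) (3,3) (0,4)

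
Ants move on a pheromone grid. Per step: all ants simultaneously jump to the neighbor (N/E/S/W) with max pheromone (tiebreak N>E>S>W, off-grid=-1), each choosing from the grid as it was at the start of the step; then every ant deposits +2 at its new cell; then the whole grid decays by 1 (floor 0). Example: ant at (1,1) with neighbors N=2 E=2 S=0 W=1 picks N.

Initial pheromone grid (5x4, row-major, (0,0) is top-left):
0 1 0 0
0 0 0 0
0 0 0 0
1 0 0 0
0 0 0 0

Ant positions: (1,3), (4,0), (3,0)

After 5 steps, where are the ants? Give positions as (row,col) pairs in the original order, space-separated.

Step 1: ant0:(1,3)->N->(0,3) | ant1:(4,0)->N->(3,0) | ant2:(3,0)->N->(2,0)
  grid max=2 at (3,0)
Step 2: ant0:(0,3)->S->(1,3) | ant1:(3,0)->N->(2,0) | ant2:(2,0)->S->(3,0)
  grid max=3 at (3,0)
Step 3: ant0:(1,3)->N->(0,3) | ant1:(2,0)->S->(3,0) | ant2:(3,0)->N->(2,0)
  grid max=4 at (3,0)
Step 4: ant0:(0,3)->S->(1,3) | ant1:(3,0)->N->(2,0) | ant2:(2,0)->S->(3,0)
  grid max=5 at (3,0)
Step 5: ant0:(1,3)->N->(0,3) | ant1:(2,0)->S->(3,0) | ant2:(3,0)->N->(2,0)
  grid max=6 at (3,0)

(0,3) (3,0) (2,0)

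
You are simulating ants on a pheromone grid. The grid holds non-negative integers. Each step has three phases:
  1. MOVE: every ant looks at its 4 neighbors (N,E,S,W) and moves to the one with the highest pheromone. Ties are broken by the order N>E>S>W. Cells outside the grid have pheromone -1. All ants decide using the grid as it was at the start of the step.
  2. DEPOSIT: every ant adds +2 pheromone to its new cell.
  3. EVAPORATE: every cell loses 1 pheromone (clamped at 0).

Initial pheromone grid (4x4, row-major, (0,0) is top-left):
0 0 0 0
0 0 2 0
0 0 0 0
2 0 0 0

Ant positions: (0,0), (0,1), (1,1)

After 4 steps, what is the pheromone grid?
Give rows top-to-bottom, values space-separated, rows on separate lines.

After step 1: ants at (0,1),(0,2),(1,2)
  0 1 1 0
  0 0 3 0
  0 0 0 0
  1 0 0 0
After step 2: ants at (0,2),(1,2),(0,2)
  0 0 4 0
  0 0 4 0
  0 0 0 0
  0 0 0 0
After step 3: ants at (1,2),(0,2),(1,2)
  0 0 5 0
  0 0 7 0
  0 0 0 0
  0 0 0 0
After step 4: ants at (0,2),(1,2),(0,2)
  0 0 8 0
  0 0 8 0
  0 0 0 0
  0 0 0 0

0 0 8 0
0 0 8 0
0 0 0 0
0 0 0 0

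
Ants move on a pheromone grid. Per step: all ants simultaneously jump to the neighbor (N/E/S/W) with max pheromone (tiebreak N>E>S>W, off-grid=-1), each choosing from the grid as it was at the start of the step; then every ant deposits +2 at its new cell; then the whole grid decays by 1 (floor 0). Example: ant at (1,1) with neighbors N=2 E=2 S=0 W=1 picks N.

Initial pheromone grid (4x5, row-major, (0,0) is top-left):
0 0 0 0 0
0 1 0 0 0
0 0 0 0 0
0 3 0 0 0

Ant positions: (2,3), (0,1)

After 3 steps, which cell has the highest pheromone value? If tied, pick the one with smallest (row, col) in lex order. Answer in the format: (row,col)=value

Step 1: ant0:(2,3)->N->(1,3) | ant1:(0,1)->S->(1,1)
  grid max=2 at (1,1)
Step 2: ant0:(1,3)->N->(0,3) | ant1:(1,1)->N->(0,1)
  grid max=1 at (0,1)
Step 3: ant0:(0,3)->E->(0,4) | ant1:(0,1)->S->(1,1)
  grid max=2 at (1,1)
Final grid:
  0 0 0 0 1
  0 2 0 0 0
  0 0 0 0 0
  0 0 0 0 0
Max pheromone 2 at (1,1)

Answer: (1,1)=2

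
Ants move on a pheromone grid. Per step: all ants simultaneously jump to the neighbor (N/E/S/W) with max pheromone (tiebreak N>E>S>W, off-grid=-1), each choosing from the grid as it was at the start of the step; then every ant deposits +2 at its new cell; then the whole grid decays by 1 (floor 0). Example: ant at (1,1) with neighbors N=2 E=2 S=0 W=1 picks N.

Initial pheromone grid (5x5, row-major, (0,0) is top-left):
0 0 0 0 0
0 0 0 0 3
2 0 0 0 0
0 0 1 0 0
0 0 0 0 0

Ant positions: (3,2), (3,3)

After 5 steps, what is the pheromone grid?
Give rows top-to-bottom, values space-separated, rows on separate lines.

After step 1: ants at (2,2),(3,2)
  0 0 0 0 0
  0 0 0 0 2
  1 0 1 0 0
  0 0 2 0 0
  0 0 0 0 0
After step 2: ants at (3,2),(2,2)
  0 0 0 0 0
  0 0 0 0 1
  0 0 2 0 0
  0 0 3 0 0
  0 0 0 0 0
After step 3: ants at (2,2),(3,2)
  0 0 0 0 0
  0 0 0 0 0
  0 0 3 0 0
  0 0 4 0 0
  0 0 0 0 0
After step 4: ants at (3,2),(2,2)
  0 0 0 0 0
  0 0 0 0 0
  0 0 4 0 0
  0 0 5 0 0
  0 0 0 0 0
After step 5: ants at (2,2),(3,2)
  0 0 0 0 0
  0 0 0 0 0
  0 0 5 0 0
  0 0 6 0 0
  0 0 0 0 0

0 0 0 0 0
0 0 0 0 0
0 0 5 0 0
0 0 6 0 0
0 0 0 0 0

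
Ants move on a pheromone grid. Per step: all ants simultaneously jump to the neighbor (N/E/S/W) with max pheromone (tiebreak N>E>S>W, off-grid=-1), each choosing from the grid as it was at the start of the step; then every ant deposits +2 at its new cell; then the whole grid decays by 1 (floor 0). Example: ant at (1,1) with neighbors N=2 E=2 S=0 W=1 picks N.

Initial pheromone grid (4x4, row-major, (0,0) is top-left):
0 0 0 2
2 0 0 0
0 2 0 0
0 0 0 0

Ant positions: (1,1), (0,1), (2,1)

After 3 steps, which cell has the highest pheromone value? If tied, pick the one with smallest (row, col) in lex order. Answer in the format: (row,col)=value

Answer: (2,1)=5

Derivation:
Step 1: ant0:(1,1)->S->(2,1) | ant1:(0,1)->E->(0,2) | ant2:(2,1)->N->(1,1)
  grid max=3 at (2,1)
Step 2: ant0:(2,1)->N->(1,1) | ant1:(0,2)->E->(0,3) | ant2:(1,1)->S->(2,1)
  grid max=4 at (2,1)
Step 3: ant0:(1,1)->S->(2,1) | ant1:(0,3)->S->(1,3) | ant2:(2,1)->N->(1,1)
  grid max=5 at (2,1)
Final grid:
  0 0 0 1
  0 3 0 1
  0 5 0 0
  0 0 0 0
Max pheromone 5 at (2,1)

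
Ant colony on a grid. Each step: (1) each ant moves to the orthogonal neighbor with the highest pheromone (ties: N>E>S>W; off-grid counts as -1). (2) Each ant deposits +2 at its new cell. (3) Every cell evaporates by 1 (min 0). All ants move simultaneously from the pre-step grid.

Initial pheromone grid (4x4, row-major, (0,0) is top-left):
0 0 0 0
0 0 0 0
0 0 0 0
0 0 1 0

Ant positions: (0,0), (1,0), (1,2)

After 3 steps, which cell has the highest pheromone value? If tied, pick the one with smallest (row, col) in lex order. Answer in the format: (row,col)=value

Step 1: ant0:(0,0)->E->(0,1) | ant1:(1,0)->N->(0,0) | ant2:(1,2)->N->(0,2)
  grid max=1 at (0,0)
Step 2: ant0:(0,1)->E->(0,2) | ant1:(0,0)->E->(0,1) | ant2:(0,2)->W->(0,1)
  grid max=4 at (0,1)
Step 3: ant0:(0,2)->W->(0,1) | ant1:(0,1)->E->(0,2) | ant2:(0,1)->E->(0,2)
  grid max=5 at (0,1)
Final grid:
  0 5 5 0
  0 0 0 0
  0 0 0 0
  0 0 0 0
Max pheromone 5 at (0,1)

Answer: (0,1)=5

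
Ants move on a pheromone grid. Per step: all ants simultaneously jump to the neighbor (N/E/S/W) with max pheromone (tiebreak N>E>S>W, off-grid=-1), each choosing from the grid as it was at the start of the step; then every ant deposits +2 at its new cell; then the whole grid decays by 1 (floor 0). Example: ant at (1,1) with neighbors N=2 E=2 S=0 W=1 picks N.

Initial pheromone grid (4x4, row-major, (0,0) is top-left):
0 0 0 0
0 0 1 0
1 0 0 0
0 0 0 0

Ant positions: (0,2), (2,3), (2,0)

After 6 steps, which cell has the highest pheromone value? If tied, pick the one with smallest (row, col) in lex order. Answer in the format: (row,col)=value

Step 1: ant0:(0,2)->S->(1,2) | ant1:(2,3)->N->(1,3) | ant2:(2,0)->N->(1,0)
  grid max=2 at (1,2)
Step 2: ant0:(1,2)->E->(1,3) | ant1:(1,3)->W->(1,2) | ant2:(1,0)->N->(0,0)
  grid max=3 at (1,2)
Step 3: ant0:(1,3)->W->(1,2) | ant1:(1,2)->E->(1,3) | ant2:(0,0)->E->(0,1)
  grid max=4 at (1,2)
Step 4: ant0:(1,2)->E->(1,3) | ant1:(1,3)->W->(1,2) | ant2:(0,1)->E->(0,2)
  grid max=5 at (1,2)
Step 5: ant0:(1,3)->W->(1,2) | ant1:(1,2)->E->(1,3) | ant2:(0,2)->S->(1,2)
  grid max=8 at (1,2)
Step 6: ant0:(1,2)->E->(1,3) | ant1:(1,3)->W->(1,2) | ant2:(1,2)->E->(1,3)
  grid max=9 at (1,2)
Final grid:
  0 0 0 0
  0 0 9 8
  0 0 0 0
  0 0 0 0
Max pheromone 9 at (1,2)

Answer: (1,2)=9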